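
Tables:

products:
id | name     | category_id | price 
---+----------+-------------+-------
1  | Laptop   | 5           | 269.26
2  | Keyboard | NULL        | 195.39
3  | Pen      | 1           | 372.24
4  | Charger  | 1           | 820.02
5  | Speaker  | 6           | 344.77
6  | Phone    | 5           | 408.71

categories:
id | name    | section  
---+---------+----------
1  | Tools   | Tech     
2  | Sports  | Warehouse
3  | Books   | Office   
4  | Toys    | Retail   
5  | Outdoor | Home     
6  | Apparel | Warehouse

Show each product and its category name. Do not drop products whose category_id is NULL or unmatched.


LEFT JOIN keeps every row from products (the left table); where category_id has no match in categories, the category columns become NULL. Walk through each product:
  - product 1 (Laptop): category_id=5 -> matches Outdoor
  - product 2 (Keyboard): category_id=NULL, no match -> kept with NULL
  - product 3 (Pen): category_id=1 -> matches Tools
  - product 4 (Charger): category_id=1 -> matches Tools
  - product 5 (Speaker): category_id=6 -> matches Apparel
  - product 6 (Phone): category_id=5 -> matches Outdoor
All 6 rows appear; 1 has NULL category.

SQL:
SELECT a.name, b.name AS category
FROM products a
LEFT JOIN categories b ON a.category_id = b.id

Result:
name     | category
---------+---------
Laptop   | Outdoor 
Keyboard | NULL    
Pen      | Tools   
Charger  | Tools   
Speaker  | Apparel 
Phone    | Outdoor 


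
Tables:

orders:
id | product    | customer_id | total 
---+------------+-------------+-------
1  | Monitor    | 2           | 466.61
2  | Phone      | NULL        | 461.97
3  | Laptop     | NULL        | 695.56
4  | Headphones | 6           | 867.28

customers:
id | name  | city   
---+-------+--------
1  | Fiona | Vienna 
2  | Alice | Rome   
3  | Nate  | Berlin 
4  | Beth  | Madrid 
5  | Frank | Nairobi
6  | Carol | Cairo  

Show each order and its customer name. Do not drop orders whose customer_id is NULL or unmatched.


LEFT JOIN keeps every row from orders (the left table); where customer_id has no match in customers, the customer columns become NULL. Walk through each order:
  - order 1 (Monitor): customer_id=2 -> matches Alice
  - order 2 (Phone): customer_id=NULL, no match -> kept with NULL
  - order 3 (Laptop): customer_id=NULL, no match -> kept with NULL
  - order 4 (Headphones): customer_id=6 -> matches Carol
All 4 rows appear; 2 have NULL customer.

SQL:
SELECT a.product, b.name AS customer
FROM orders a
LEFT JOIN customers b ON a.customer_id = b.id

Result:
product    | customer
-----------+---------
Monitor    | Alice   
Phone      | NULL    
Laptop     | NULL    
Headphones | Carol   


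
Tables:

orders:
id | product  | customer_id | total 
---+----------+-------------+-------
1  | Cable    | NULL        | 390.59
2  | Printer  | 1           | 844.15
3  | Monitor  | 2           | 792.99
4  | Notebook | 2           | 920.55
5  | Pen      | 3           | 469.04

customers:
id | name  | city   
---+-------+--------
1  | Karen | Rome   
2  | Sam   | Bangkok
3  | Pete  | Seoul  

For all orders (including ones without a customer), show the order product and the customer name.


LEFT JOIN keeps every row from orders (the left table); where customer_id has no match in customers, the customer columns become NULL. Walk through each order:
  - order 1 (Cable): customer_id=NULL, no match -> kept with NULL
  - order 2 (Printer): customer_id=1 -> matches Karen
  - order 3 (Monitor): customer_id=2 -> matches Sam
  - order 4 (Notebook): customer_id=2 -> matches Sam
  - order 5 (Pen): customer_id=3 -> matches Pete
All 5 rows appear; 1 has NULL customer.

SQL:
SELECT a.product, b.name AS customer
FROM orders a
LEFT JOIN customers b ON a.customer_id = b.id

Result:
product  | customer
---------+---------
Cable    | NULL    
Printer  | Karen   
Monitor  | Sam     
Notebook | Sam     
Pen      | Pete    


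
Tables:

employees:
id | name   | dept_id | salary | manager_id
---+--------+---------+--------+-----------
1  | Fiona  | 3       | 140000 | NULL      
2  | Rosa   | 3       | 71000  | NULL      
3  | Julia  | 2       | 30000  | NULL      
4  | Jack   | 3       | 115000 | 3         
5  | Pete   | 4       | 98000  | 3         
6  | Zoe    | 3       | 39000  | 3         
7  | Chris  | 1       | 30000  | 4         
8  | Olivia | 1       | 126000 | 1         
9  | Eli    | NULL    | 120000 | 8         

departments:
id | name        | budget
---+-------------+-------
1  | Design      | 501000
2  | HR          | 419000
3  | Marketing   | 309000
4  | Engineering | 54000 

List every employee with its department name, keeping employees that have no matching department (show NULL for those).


LEFT JOIN keeps every row from employees (the left table); where dept_id has no match in departments, the department columns become NULL. Walk through each employee:
  - employee 1 (Fiona): dept_id=3 -> matches Marketing
  - employee 2 (Rosa): dept_id=3 -> matches Marketing
  - employee 3 (Julia): dept_id=2 -> matches HR
  - employee 4 (Jack): dept_id=3 -> matches Marketing
  - employee 5 (Pete): dept_id=4 -> matches Engineering
  - employee 6 (Zoe): dept_id=3 -> matches Marketing
  - employee 7 (Chris): dept_id=1 -> matches Design
  - employee 8 (Olivia): dept_id=1 -> matches Design
  - employee 9 (Eli): dept_id=NULL, no match -> kept with NULL
All 9 rows appear; 1 has NULL department.

SQL:
SELECT a.name, b.name AS department
FROM employees a
LEFT JOIN departments b ON a.dept_id = b.id

Result:
name   | department 
-------+------------
Fiona  | Marketing  
Rosa   | Marketing  
Julia  | HR         
Jack   | Marketing  
Pete   | Engineering
Zoe    | Marketing  
Chris  | Design     
Olivia | Design     
Eli    | NULL       


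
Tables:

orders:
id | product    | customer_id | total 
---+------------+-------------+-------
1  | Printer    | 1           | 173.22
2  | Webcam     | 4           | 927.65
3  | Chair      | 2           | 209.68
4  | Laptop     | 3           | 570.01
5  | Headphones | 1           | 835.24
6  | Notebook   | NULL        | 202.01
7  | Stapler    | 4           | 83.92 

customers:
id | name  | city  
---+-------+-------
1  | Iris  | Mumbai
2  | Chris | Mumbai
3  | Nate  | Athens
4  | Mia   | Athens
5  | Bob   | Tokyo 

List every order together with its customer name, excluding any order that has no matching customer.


INNER JOIN keeps only orders rows whose customer_id matches an id in customers. Walk through each order:
  - order 1 (Printer): customer_id=1 -> matches Iris
  - order 2 (Webcam): customer_id=4 -> matches Mia
  - order 3 (Chair): customer_id=2 -> matches Chris
  - order 4 (Laptop): customer_id=3 -> matches Nate
  - order 5 (Headphones): customer_id=1 -> matches Iris
  - order 6 (Notebook): customer_id=NULL, no match -> dropped
  - order 7 (Stapler): customer_id=4 -> matches Mia
So 1 of 7 rows is dropped.

SQL:
SELECT a.product, b.name AS customer
FROM orders a
INNER JOIN customers b ON a.customer_id = b.id

Result:
product    | customer
-----------+---------
Printer    | Iris    
Webcam     | Mia     
Chair      | Chris   
Laptop     | Nate    
Headphones | Iris    
Stapler    | Mia     


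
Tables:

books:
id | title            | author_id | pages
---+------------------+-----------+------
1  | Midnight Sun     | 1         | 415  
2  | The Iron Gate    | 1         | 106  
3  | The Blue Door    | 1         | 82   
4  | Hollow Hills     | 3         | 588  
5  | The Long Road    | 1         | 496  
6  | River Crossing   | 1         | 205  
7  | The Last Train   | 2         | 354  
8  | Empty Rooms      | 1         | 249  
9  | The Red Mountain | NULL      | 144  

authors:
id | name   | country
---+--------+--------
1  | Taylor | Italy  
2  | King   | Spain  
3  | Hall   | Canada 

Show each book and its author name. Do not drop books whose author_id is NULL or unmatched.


LEFT JOIN keeps every row from books (the left table); where author_id has no match in authors, the author columns become NULL. Walk through each book:
  - book 1 (Midnight Sun): author_id=1 -> matches Taylor
  - book 2 (The Iron Gate): author_id=1 -> matches Taylor
  - book 3 (The Blue Door): author_id=1 -> matches Taylor
  - book 4 (Hollow Hills): author_id=3 -> matches Hall
  - book 5 (The Long Road): author_id=1 -> matches Taylor
  - book 6 (River Crossing): author_id=1 -> matches Taylor
  - book 7 (The Last Train): author_id=2 -> matches King
  - book 8 (Empty Rooms): author_id=1 -> matches Taylor
  - book 9 (The Red Mountain): author_id=NULL, no match -> kept with NULL
All 9 rows appear; 1 has NULL author.

SQL:
SELECT a.title, b.name AS author
FROM books a
LEFT JOIN authors b ON a.author_id = b.id

Result:
title            | author
-----------------+-------
Midnight Sun     | Taylor
The Iron Gate    | Taylor
The Blue Door    | Taylor
Hollow Hills     | Hall  
The Long Road    | Taylor
River Crossing   | Taylor
The Last Train   | King  
Empty Rooms      | Taylor
The Red Mountain | NULL  


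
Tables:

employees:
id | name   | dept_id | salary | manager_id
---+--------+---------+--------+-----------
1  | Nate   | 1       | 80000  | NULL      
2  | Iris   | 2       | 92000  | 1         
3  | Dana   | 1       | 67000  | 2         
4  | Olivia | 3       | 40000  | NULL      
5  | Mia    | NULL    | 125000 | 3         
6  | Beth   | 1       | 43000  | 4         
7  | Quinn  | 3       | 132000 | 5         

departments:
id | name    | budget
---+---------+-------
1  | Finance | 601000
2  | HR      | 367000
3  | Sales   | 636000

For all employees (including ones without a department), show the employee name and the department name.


LEFT JOIN keeps every row from employees (the left table); where dept_id has no match in departments, the department columns become NULL. Walk through each employee:
  - employee 1 (Nate): dept_id=1 -> matches Finance
  - employee 2 (Iris): dept_id=2 -> matches HR
  - employee 3 (Dana): dept_id=1 -> matches Finance
  - employee 4 (Olivia): dept_id=3 -> matches Sales
  - employee 5 (Mia): dept_id=NULL, no match -> kept with NULL
  - employee 6 (Beth): dept_id=1 -> matches Finance
  - employee 7 (Quinn): dept_id=3 -> matches Sales
All 7 rows appear; 1 has NULL department.

SQL:
SELECT a.name, b.name AS department
FROM employees a
LEFT JOIN departments b ON a.dept_id = b.id

Result:
name   | department
-------+-----------
Nate   | Finance   
Iris   | HR        
Dana   | Finance   
Olivia | Sales     
Mia    | NULL      
Beth   | Finance   
Quinn  | Sales     


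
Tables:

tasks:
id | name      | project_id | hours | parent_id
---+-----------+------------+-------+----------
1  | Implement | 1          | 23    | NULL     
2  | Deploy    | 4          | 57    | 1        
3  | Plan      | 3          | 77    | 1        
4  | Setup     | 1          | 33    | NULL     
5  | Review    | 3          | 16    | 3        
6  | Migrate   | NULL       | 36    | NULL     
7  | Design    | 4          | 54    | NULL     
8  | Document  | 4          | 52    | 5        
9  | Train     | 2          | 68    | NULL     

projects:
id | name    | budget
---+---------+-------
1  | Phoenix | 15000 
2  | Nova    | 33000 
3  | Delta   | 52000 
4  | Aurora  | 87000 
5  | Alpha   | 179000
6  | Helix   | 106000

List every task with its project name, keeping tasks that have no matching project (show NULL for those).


LEFT JOIN keeps every row from tasks (the left table); where project_id has no match in projects, the project columns become NULL. Walk through each task:
  - task 1 (Implement): project_id=1 -> matches Phoenix
  - task 2 (Deploy): project_id=4 -> matches Aurora
  - task 3 (Plan): project_id=3 -> matches Delta
  - task 4 (Setup): project_id=1 -> matches Phoenix
  - task 5 (Review): project_id=3 -> matches Delta
  - task 6 (Migrate): project_id=NULL, no match -> kept with NULL
  - task 7 (Design): project_id=4 -> matches Aurora
  - task 8 (Document): project_id=4 -> matches Aurora
  - task 9 (Train): project_id=2 -> matches Nova
All 9 rows appear; 1 has NULL project.

SQL:
SELECT a.name, b.name AS project
FROM tasks a
LEFT JOIN projects b ON a.project_id = b.id

Result:
name      | project
----------+--------
Implement | Phoenix
Deploy    | Aurora 
Plan      | Delta  
Setup     | Phoenix
Review    | Delta  
Migrate   | NULL   
Design    | Aurora 
Document  | Aurora 
Train     | Nova   


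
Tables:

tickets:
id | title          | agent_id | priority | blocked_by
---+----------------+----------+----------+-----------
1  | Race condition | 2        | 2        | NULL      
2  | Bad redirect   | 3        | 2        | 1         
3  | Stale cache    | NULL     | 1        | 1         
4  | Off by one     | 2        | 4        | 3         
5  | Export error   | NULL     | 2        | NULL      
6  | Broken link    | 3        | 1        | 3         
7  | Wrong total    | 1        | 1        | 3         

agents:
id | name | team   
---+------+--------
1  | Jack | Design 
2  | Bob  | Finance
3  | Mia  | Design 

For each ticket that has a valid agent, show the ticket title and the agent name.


INNER JOIN keeps only tickets rows whose agent_id matches an id in agents. Walk through each ticket:
  - ticket 1 (Race condition): agent_id=2 -> matches Bob
  - ticket 2 (Bad redirect): agent_id=3 -> matches Mia
  - ticket 3 (Stale cache): agent_id=NULL, no match -> dropped
  - ticket 4 (Off by one): agent_id=2 -> matches Bob
  - ticket 5 (Export error): agent_id=NULL, no match -> dropped
  - ticket 6 (Broken link): agent_id=3 -> matches Mia
  - ticket 7 (Wrong total): agent_id=1 -> matches Jack
So 2 of 7 rows are dropped.

SQL:
SELECT a.title, b.name AS agent
FROM tickets a
INNER JOIN agents b ON a.agent_id = b.id

Result:
title          | agent
---------------+------
Race condition | Bob  
Bad redirect   | Mia  
Off by one     | Bob  
Broken link    | Mia  
Wrong total    | Jack 


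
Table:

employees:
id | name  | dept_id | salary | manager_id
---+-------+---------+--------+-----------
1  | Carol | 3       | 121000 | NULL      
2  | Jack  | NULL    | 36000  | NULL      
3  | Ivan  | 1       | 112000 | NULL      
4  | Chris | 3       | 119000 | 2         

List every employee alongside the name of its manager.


This is a self-join: employees is joined to a second copy of itself, matching each row's manager_id to another row's id. Use LEFT JOIN so rows with manager_id=NULL are kept.
  - employee 1 (Carol): manager_id=NULL -> NULL
  - employee 2 (Jack): manager_id=NULL -> NULL
  - employee 3 (Ivan): manager_id=NULL -> NULL
  - employee 4 (Chris): manager_id=2 -> Jack

SQL:
SELECT a.name AS item, b.name AS manager
FROM employees a
LEFT JOIN employees b ON a.manager_id = b.id

Result:
item  | manager
------+--------
Carol | NULL   
Jack  | NULL   
Ivan  | NULL   
Chris | Jack   


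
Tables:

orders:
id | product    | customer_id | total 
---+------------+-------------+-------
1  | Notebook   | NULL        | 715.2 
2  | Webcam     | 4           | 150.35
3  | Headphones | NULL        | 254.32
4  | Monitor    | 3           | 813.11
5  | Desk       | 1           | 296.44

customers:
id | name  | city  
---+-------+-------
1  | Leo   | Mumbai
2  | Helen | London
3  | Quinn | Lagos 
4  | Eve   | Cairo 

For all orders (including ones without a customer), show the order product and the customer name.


LEFT JOIN keeps every row from orders (the left table); where customer_id has no match in customers, the customer columns become NULL. Walk through each order:
  - order 1 (Notebook): customer_id=NULL, no match -> kept with NULL
  - order 2 (Webcam): customer_id=4 -> matches Eve
  - order 3 (Headphones): customer_id=NULL, no match -> kept with NULL
  - order 4 (Monitor): customer_id=3 -> matches Quinn
  - order 5 (Desk): customer_id=1 -> matches Leo
All 5 rows appear; 2 have NULL customer.

SQL:
SELECT a.product, b.name AS customer
FROM orders a
LEFT JOIN customers b ON a.customer_id = b.id

Result:
product    | customer
-----------+---------
Notebook   | NULL    
Webcam     | Eve     
Headphones | NULL    
Monitor    | Quinn   
Desk       | Leo     


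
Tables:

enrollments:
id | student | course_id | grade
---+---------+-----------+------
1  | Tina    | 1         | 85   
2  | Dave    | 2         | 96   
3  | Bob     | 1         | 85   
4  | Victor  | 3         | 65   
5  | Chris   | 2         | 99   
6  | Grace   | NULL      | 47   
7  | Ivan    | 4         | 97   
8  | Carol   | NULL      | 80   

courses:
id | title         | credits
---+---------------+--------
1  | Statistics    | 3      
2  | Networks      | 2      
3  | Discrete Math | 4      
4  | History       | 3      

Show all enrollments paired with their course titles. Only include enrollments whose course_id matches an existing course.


INNER JOIN keeps only enrollments rows whose course_id matches an id in courses. Walk through each enrollment:
  - enrollment 1 (Tina): course_id=1 -> matches Statistics
  - enrollment 2 (Dave): course_id=2 -> matches Networks
  - enrollment 3 (Bob): course_id=1 -> matches Statistics
  - enrollment 4 (Victor): course_id=3 -> matches Discrete Math
  - enrollment 5 (Chris): course_id=2 -> matches Networks
  - enrollment 6 (Grace): course_id=NULL, no match -> dropped
  - enrollment 7 (Ivan): course_id=4 -> matches History
  - enrollment 8 (Carol): course_id=NULL, no match -> dropped
So 2 of 8 rows are dropped.

SQL:
SELECT a.student, b.title AS course
FROM enrollments a
INNER JOIN courses b ON a.course_id = b.id

Result:
student | course       
--------+--------------
Tina    | Statistics   
Dave    | Networks     
Bob     | Statistics   
Victor  | Discrete Math
Chris   | Networks     
Ivan    | History      


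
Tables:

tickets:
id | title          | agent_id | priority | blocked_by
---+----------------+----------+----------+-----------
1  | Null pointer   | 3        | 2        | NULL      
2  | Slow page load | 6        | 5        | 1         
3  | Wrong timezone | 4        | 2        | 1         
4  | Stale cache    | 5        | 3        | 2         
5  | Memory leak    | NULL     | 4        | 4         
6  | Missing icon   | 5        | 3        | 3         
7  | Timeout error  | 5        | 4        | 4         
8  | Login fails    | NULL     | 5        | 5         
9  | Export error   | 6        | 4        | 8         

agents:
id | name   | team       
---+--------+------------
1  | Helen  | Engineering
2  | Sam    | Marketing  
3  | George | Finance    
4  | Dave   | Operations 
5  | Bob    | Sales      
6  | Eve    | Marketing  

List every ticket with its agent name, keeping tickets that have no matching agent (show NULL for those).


LEFT JOIN keeps every row from tickets (the left table); where agent_id has no match in agents, the agent columns become NULL. Walk through each ticket:
  - ticket 1 (Null pointer): agent_id=3 -> matches George
  - ticket 2 (Slow page load): agent_id=6 -> matches Eve
  - ticket 3 (Wrong timezone): agent_id=4 -> matches Dave
  - ticket 4 (Stale cache): agent_id=5 -> matches Bob
  - ticket 5 (Memory leak): agent_id=NULL, no match -> kept with NULL
  - ticket 6 (Missing icon): agent_id=5 -> matches Bob
  - ticket 7 (Timeout error): agent_id=5 -> matches Bob
  - ticket 8 (Login fails): agent_id=NULL, no match -> kept with NULL
  - ticket 9 (Export error): agent_id=6 -> matches Eve
All 9 rows appear; 2 have NULL agent.

SQL:
SELECT a.title, b.name AS agent
FROM tickets a
LEFT JOIN agents b ON a.agent_id = b.id

Result:
title          | agent 
---------------+-------
Null pointer   | George
Slow page load | Eve   
Wrong timezone | Dave  
Stale cache    | Bob   
Memory leak    | NULL  
Missing icon   | Bob   
Timeout error  | Bob   
Login fails    | NULL  
Export error   | Eve   


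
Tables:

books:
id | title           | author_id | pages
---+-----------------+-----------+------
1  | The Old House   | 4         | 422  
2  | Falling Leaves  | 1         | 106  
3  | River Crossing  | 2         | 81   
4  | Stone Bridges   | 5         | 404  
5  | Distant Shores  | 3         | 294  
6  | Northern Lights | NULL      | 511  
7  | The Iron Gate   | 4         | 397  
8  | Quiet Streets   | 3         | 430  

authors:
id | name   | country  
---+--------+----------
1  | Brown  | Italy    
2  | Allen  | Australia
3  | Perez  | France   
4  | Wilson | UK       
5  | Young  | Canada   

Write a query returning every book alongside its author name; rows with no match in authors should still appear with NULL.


LEFT JOIN keeps every row from books (the left table); where author_id has no match in authors, the author columns become NULL. Walk through each book:
  - book 1 (The Old House): author_id=4 -> matches Wilson
  - book 2 (Falling Leaves): author_id=1 -> matches Brown
  - book 3 (River Crossing): author_id=2 -> matches Allen
  - book 4 (Stone Bridges): author_id=5 -> matches Young
  - book 5 (Distant Shores): author_id=3 -> matches Perez
  - book 6 (Northern Lights): author_id=NULL, no match -> kept with NULL
  - book 7 (The Iron Gate): author_id=4 -> matches Wilson
  - book 8 (Quiet Streets): author_id=3 -> matches Perez
All 8 rows appear; 1 has NULL author.

SQL:
SELECT a.title, b.name AS author
FROM books a
LEFT JOIN authors b ON a.author_id = b.id

Result:
title           | author
----------------+-------
The Old House   | Wilson
Falling Leaves  | Brown 
River Crossing  | Allen 
Stone Bridges   | Young 
Distant Shores  | Perez 
Northern Lights | NULL  
The Iron Gate   | Wilson
Quiet Streets   | Perez 


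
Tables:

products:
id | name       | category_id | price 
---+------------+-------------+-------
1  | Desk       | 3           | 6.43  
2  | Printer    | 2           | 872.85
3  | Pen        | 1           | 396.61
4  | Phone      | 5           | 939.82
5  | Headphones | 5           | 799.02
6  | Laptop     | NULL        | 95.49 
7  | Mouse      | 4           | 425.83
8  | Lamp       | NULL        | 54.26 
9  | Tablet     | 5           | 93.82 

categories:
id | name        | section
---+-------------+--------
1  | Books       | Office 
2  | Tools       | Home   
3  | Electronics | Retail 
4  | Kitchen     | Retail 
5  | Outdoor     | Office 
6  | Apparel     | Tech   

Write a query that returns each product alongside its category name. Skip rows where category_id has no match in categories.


INNER JOIN keeps only products rows whose category_id matches an id in categories. Walk through each product:
  - product 1 (Desk): category_id=3 -> matches Electronics
  - product 2 (Printer): category_id=2 -> matches Tools
  - product 3 (Pen): category_id=1 -> matches Books
  - product 4 (Phone): category_id=5 -> matches Outdoor
  - product 5 (Headphones): category_id=5 -> matches Outdoor
  - product 6 (Laptop): category_id=NULL, no match -> dropped
  - product 7 (Mouse): category_id=4 -> matches Kitchen
  - product 8 (Lamp): category_id=NULL, no match -> dropped
  - product 9 (Tablet): category_id=5 -> matches Outdoor
So 2 of 9 rows are dropped.

SQL:
SELECT a.name, b.name AS category
FROM products a
INNER JOIN categories b ON a.category_id = b.id

Result:
name       | category   
-----------+------------
Desk       | Electronics
Printer    | Tools      
Pen        | Books      
Phone      | Outdoor    
Headphones | Outdoor    
Mouse      | Kitchen    
Tablet     | Outdoor    


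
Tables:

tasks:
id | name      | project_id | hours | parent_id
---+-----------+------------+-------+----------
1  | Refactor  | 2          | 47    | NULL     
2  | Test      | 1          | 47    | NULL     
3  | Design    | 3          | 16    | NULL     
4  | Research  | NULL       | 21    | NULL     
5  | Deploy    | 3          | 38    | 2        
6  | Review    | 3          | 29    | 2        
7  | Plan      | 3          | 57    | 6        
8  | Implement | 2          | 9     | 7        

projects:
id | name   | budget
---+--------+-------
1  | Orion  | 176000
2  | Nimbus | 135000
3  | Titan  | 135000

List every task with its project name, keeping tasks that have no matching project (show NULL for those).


LEFT JOIN keeps every row from tasks (the left table); where project_id has no match in projects, the project columns become NULL. Walk through each task:
  - task 1 (Refactor): project_id=2 -> matches Nimbus
  - task 2 (Test): project_id=1 -> matches Orion
  - task 3 (Design): project_id=3 -> matches Titan
  - task 4 (Research): project_id=NULL, no match -> kept with NULL
  - task 5 (Deploy): project_id=3 -> matches Titan
  - task 6 (Review): project_id=3 -> matches Titan
  - task 7 (Plan): project_id=3 -> matches Titan
  - task 8 (Implement): project_id=2 -> matches Nimbus
All 8 rows appear; 1 has NULL project.

SQL:
SELECT a.name, b.name AS project
FROM tasks a
LEFT JOIN projects b ON a.project_id = b.id

Result:
name      | project
----------+--------
Refactor  | Nimbus 
Test      | Orion  
Design    | Titan  
Research  | NULL   
Deploy    | Titan  
Review    | Titan  
Plan      | Titan  
Implement | Nimbus 


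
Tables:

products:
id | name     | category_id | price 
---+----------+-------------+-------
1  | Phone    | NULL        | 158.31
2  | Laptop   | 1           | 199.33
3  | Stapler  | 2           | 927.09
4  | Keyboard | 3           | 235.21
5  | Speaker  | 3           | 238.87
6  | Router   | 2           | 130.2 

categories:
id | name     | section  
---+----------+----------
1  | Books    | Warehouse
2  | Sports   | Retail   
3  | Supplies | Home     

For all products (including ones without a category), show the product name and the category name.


LEFT JOIN keeps every row from products (the left table); where category_id has no match in categories, the category columns become NULL. Walk through each product:
  - product 1 (Phone): category_id=NULL, no match -> kept with NULL
  - product 2 (Laptop): category_id=1 -> matches Books
  - product 3 (Stapler): category_id=2 -> matches Sports
  - product 4 (Keyboard): category_id=3 -> matches Supplies
  - product 5 (Speaker): category_id=3 -> matches Supplies
  - product 6 (Router): category_id=2 -> matches Sports
All 6 rows appear; 1 has NULL category.

SQL:
SELECT a.name, b.name AS category
FROM products a
LEFT JOIN categories b ON a.category_id = b.id

Result:
name     | category
---------+---------
Phone    | NULL    
Laptop   | Books   
Stapler  | Sports  
Keyboard | Supplies
Speaker  | Supplies
Router   | Sports  


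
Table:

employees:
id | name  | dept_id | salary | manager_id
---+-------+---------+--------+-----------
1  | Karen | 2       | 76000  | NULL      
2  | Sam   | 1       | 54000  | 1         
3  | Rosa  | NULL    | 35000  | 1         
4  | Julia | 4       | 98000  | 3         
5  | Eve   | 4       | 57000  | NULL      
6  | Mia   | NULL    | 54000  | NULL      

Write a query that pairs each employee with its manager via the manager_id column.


This is a self-join: employees is joined to a second copy of itself, matching each row's manager_id to another row's id. Use LEFT JOIN so rows with manager_id=NULL are kept.
  - employee 1 (Karen): manager_id=NULL -> NULL
  - employee 2 (Sam): manager_id=1 -> Karen
  - employee 3 (Rosa): manager_id=1 -> Karen
  - employee 4 (Julia): manager_id=3 -> Rosa
  - employee 5 (Eve): manager_id=NULL -> NULL
  - employee 6 (Mia): manager_id=NULL -> NULL

SQL:
SELECT a.name AS item, b.name AS manager
FROM employees a
LEFT JOIN employees b ON a.manager_id = b.id

Result:
item  | manager
------+--------
Karen | NULL   
Sam   | Karen  
Rosa  | Karen  
Julia | Rosa   
Eve   | NULL   
Mia   | NULL   


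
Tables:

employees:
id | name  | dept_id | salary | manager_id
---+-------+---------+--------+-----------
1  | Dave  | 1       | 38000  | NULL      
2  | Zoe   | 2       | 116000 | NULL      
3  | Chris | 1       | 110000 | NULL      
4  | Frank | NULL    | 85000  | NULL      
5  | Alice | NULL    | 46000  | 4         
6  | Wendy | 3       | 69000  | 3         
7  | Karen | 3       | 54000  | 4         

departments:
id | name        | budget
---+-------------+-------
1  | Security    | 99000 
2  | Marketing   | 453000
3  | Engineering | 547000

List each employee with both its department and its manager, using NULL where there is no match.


Two LEFT JOINs from the same base table employees: one to departments via dept_id, one to employees itself via manager_id. Both are LEFT so every employee is preserved.
Match against departments:
  - employee 1 (Dave): dept_id=1 -> matches Security
  - employee 2 (Zoe): dept_id=2 -> matches Marketing
  - employee 3 (Chris): dept_id=1 -> matches Security
  - employee 4 (Frank): dept_id=NULL, no match -> kept with NULL
  - employee 5 (Alice): dept_id=NULL, no match -> kept with NULL
  - employee 6 (Wendy): dept_id=3 -> matches Engineering
  - employee 7 (Karen): dept_id=3 -> matches Engineering
Match against employees (self):
  - employee 1 (Dave): manager_id=NULL -> NULL
  - employee 2 (Zoe): manager_id=NULL -> NULL
  - employee 3 (Chris): manager_id=NULL -> NULL
  - employee 4 (Frank): manager_id=NULL -> NULL
  - employee 5 (Alice): manager_id=4 -> Frank
  - employee 6 (Wendy): manager_id=3 -> Chris
  - employee 7 (Karen): manager_id=4 -> Frank

SQL:
SELECT a.name, b.name AS department, c.name AS manager
FROM employees a
LEFT JOIN departments b ON a.dept_id = b.id
LEFT JOIN employees c ON a.manager_id = c.id

Result:
name  | department  | manager
------+-------------+--------
Dave  | Security    | NULL   
Zoe   | Marketing   | NULL   
Chris | Security    | NULL   
Frank | NULL        | NULL   
Alice | NULL        | Frank  
Wendy | Engineering | Chris  
Karen | Engineering | Frank  


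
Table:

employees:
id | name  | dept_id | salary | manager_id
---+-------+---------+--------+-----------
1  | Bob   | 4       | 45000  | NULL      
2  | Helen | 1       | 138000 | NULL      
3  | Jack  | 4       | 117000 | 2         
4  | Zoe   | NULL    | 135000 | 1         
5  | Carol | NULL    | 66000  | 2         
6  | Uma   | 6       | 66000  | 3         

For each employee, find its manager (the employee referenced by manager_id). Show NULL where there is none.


This is a self-join: employees is joined to a second copy of itself, matching each row's manager_id to another row's id. Use LEFT JOIN so rows with manager_id=NULL are kept.
  - employee 1 (Bob): manager_id=NULL -> NULL
  - employee 2 (Helen): manager_id=NULL -> NULL
  - employee 3 (Jack): manager_id=2 -> Helen
  - employee 4 (Zoe): manager_id=1 -> Bob
  - employee 5 (Carol): manager_id=2 -> Helen
  - employee 6 (Uma): manager_id=3 -> Jack

SQL:
SELECT a.name AS item, b.name AS manager
FROM employees a
LEFT JOIN employees b ON a.manager_id = b.id

Result:
item  | manager
------+--------
Bob   | NULL   
Helen | NULL   
Jack  | Helen  
Zoe   | Bob    
Carol | Helen  
Uma   | Jack   


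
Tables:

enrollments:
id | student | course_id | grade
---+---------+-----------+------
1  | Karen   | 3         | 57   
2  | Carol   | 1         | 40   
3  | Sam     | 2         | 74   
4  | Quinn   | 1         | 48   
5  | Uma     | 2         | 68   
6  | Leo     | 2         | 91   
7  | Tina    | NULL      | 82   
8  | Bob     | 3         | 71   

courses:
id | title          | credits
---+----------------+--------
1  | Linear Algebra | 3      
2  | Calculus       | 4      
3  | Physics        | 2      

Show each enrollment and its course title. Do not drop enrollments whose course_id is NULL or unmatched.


LEFT JOIN keeps every row from enrollments (the left table); where course_id has no match in courses, the course columns become NULL. Walk through each enrollment:
  - enrollment 1 (Karen): course_id=3 -> matches Physics
  - enrollment 2 (Carol): course_id=1 -> matches Linear Algebra
  - enrollment 3 (Sam): course_id=2 -> matches Calculus
  - enrollment 4 (Quinn): course_id=1 -> matches Linear Algebra
  - enrollment 5 (Uma): course_id=2 -> matches Calculus
  - enrollment 6 (Leo): course_id=2 -> matches Calculus
  - enrollment 7 (Tina): course_id=NULL, no match -> kept with NULL
  - enrollment 8 (Bob): course_id=3 -> matches Physics
All 8 rows appear; 1 has NULL course.

SQL:
SELECT a.student, b.title AS course
FROM enrollments a
LEFT JOIN courses b ON a.course_id = b.id

Result:
student | course        
--------+---------------
Karen   | Physics       
Carol   | Linear Algebra
Sam     | Calculus      
Quinn   | Linear Algebra
Uma     | Calculus      
Leo     | Calculus      
Tina    | NULL          
Bob     | Physics       


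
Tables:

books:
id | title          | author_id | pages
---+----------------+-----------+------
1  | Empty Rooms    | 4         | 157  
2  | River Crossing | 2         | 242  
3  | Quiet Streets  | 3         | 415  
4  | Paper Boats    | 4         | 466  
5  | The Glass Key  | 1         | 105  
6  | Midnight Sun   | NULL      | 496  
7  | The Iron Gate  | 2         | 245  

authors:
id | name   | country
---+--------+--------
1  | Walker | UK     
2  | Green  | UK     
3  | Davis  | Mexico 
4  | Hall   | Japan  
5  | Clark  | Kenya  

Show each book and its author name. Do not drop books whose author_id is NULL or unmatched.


LEFT JOIN keeps every row from books (the left table); where author_id has no match in authors, the author columns become NULL. Walk through each book:
  - book 1 (Empty Rooms): author_id=4 -> matches Hall
  - book 2 (River Crossing): author_id=2 -> matches Green
  - book 3 (Quiet Streets): author_id=3 -> matches Davis
  - book 4 (Paper Boats): author_id=4 -> matches Hall
  - book 5 (The Glass Key): author_id=1 -> matches Walker
  - book 6 (Midnight Sun): author_id=NULL, no match -> kept with NULL
  - book 7 (The Iron Gate): author_id=2 -> matches Green
All 7 rows appear; 1 has NULL author.

SQL:
SELECT a.title, b.name AS author
FROM books a
LEFT JOIN authors b ON a.author_id = b.id

Result:
title          | author
---------------+-------
Empty Rooms    | Hall  
River Crossing | Green 
Quiet Streets  | Davis 
Paper Boats    | Hall  
The Glass Key  | Walker
Midnight Sun   | NULL  
The Iron Gate  | Green 


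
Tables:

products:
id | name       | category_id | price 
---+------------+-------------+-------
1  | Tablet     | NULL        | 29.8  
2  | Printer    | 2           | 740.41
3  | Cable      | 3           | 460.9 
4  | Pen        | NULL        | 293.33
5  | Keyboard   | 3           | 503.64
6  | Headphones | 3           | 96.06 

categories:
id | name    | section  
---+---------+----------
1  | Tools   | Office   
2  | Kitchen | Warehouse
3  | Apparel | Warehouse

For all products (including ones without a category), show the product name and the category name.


LEFT JOIN keeps every row from products (the left table); where category_id has no match in categories, the category columns become NULL. Walk through each product:
  - product 1 (Tablet): category_id=NULL, no match -> kept with NULL
  - product 2 (Printer): category_id=2 -> matches Kitchen
  - product 3 (Cable): category_id=3 -> matches Apparel
  - product 4 (Pen): category_id=NULL, no match -> kept with NULL
  - product 5 (Keyboard): category_id=3 -> matches Apparel
  - product 6 (Headphones): category_id=3 -> matches Apparel
All 6 rows appear; 2 have NULL category.

SQL:
SELECT a.name, b.name AS category
FROM products a
LEFT JOIN categories b ON a.category_id = b.id

Result:
name       | category
-----------+---------
Tablet     | NULL    
Printer    | Kitchen 
Cable      | Apparel 
Pen        | NULL    
Keyboard   | Apparel 
Headphones | Apparel 


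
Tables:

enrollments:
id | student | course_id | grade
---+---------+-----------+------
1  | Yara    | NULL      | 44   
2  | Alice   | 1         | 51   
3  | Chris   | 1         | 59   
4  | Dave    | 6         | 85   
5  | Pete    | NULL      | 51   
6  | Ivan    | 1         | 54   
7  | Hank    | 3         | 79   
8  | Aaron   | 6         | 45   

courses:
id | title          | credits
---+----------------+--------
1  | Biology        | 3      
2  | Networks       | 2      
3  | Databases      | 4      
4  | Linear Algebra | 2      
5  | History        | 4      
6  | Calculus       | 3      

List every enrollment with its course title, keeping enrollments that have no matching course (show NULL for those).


LEFT JOIN keeps every row from enrollments (the left table); where course_id has no match in courses, the course columns become NULL. Walk through each enrollment:
  - enrollment 1 (Yara): course_id=NULL, no match -> kept with NULL
  - enrollment 2 (Alice): course_id=1 -> matches Biology
  - enrollment 3 (Chris): course_id=1 -> matches Biology
  - enrollment 4 (Dave): course_id=6 -> matches Calculus
  - enrollment 5 (Pete): course_id=NULL, no match -> kept with NULL
  - enrollment 6 (Ivan): course_id=1 -> matches Biology
  - enrollment 7 (Hank): course_id=3 -> matches Databases
  - enrollment 8 (Aaron): course_id=6 -> matches Calculus
All 8 rows appear; 2 have NULL course.

SQL:
SELECT a.student, b.title AS course
FROM enrollments a
LEFT JOIN courses b ON a.course_id = b.id

Result:
student | course   
--------+----------
Yara    | NULL     
Alice   | Biology  
Chris   | Biology  
Dave    | Calculus 
Pete    | NULL     
Ivan    | Biology  
Hank    | Databases
Aaron   | Calculus 


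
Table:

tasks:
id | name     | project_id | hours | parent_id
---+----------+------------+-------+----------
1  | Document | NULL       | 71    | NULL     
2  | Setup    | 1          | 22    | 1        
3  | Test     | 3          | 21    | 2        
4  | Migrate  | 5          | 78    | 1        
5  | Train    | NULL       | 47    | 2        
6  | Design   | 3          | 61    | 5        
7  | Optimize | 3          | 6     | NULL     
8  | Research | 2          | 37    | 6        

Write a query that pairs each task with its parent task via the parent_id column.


This is a self-join: tasks is joined to a second copy of itself, matching each row's parent_id to another row's id. Use LEFT JOIN so rows with parent_id=NULL are kept.
  - task 1 (Document): parent_id=NULL -> NULL
  - task 2 (Setup): parent_id=1 -> Document
  - task 3 (Test): parent_id=2 -> Setup
  - task 4 (Migrate): parent_id=1 -> Document
  - task 5 (Train): parent_id=2 -> Setup
  - task 6 (Design): parent_id=5 -> Train
  - task 7 (Optimize): parent_id=NULL -> NULL
  - task 8 (Research): parent_id=6 -> Design

SQL:
SELECT a.name AS item, b.name AS parent
FROM tasks a
LEFT JOIN tasks b ON a.parent_id = b.id

Result:
item     | parent  
---------+---------
Document | NULL    
Setup    | Document
Test     | Setup   
Migrate  | Document
Train    | Setup   
Design   | Train   
Optimize | NULL    
Research | Design  


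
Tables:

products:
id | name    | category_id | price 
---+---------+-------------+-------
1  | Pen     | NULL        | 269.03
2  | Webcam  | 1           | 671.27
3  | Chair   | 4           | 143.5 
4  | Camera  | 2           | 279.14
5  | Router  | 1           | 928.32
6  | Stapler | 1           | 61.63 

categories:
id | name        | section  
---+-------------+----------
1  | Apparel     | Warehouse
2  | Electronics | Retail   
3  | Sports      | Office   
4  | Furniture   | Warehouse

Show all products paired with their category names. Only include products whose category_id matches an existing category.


INNER JOIN keeps only products rows whose category_id matches an id in categories. Walk through each product:
  - product 1 (Pen): category_id=NULL, no match -> dropped
  - product 2 (Webcam): category_id=1 -> matches Apparel
  - product 3 (Chair): category_id=4 -> matches Furniture
  - product 4 (Camera): category_id=2 -> matches Electronics
  - product 5 (Router): category_id=1 -> matches Apparel
  - product 6 (Stapler): category_id=1 -> matches Apparel
So 1 of 6 rows is dropped.

SQL:
SELECT a.name, b.name AS category
FROM products a
INNER JOIN categories b ON a.category_id = b.id

Result:
name    | category   
--------+------------
Webcam  | Apparel    
Chair   | Furniture  
Camera  | Electronics
Router  | Apparel    
Stapler | Apparel    


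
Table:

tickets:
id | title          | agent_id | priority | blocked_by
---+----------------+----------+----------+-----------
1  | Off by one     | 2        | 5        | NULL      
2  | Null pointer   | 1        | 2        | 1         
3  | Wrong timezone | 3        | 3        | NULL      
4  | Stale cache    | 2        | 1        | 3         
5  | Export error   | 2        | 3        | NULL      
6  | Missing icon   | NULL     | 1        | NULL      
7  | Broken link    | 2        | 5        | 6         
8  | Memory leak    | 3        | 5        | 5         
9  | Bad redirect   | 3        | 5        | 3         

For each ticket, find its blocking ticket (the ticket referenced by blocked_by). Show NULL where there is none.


This is a self-join: tickets is joined to a second copy of itself, matching each row's blocked_by to another row's id. Use LEFT JOIN so rows with blocked_by=NULL are kept.
  - ticket 1 (Off by one): blocked_by=NULL -> NULL
  - ticket 2 (Null pointer): blocked_by=1 -> Off by one
  - ticket 3 (Wrong timezone): blocked_by=NULL -> NULL
  - ticket 4 (Stale cache): blocked_by=3 -> Wrong timezone
  - ticket 5 (Export error): blocked_by=NULL -> NULL
  - ticket 6 (Missing icon): blocked_by=NULL -> NULL
  - ticket 7 (Broken link): blocked_by=6 -> Missing icon
  - ticket 8 (Memory leak): blocked_by=5 -> Export error
  - ticket 9 (Bad redirect): blocked_by=3 -> Wrong timezone

SQL:
SELECT a.title AS item, b.title AS blocked_by
FROM tickets a
LEFT JOIN tickets b ON a.blocked_by = b.id

Result:
item           | blocked_by    
---------------+---------------
Off by one     | NULL          
Null pointer   | Off by one    
Wrong timezone | NULL          
Stale cache    | Wrong timezone
Export error   | NULL          
Missing icon   | NULL          
Broken link    | Missing icon  
Memory leak    | Export error  
Bad redirect   | Wrong timezone
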